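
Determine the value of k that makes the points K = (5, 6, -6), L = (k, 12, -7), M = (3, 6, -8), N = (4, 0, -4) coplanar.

7

Coplanarity ⇔ det[KL; KM; KN] = 0.
Expanding, this is linear in k: (-12)k + (84) = 0.
So k = 7.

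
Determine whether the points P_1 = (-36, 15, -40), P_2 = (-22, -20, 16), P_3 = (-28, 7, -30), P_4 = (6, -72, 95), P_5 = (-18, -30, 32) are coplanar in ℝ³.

The plane through P_1, P_2, P_3 has normal n = P_1P_2 × P_1P_3 = (98, 308, 168) and equation n·P = -5628.
Checking the remaining points: n·P_4 = -5628, n·P_5 = -5628.
All equal -5628, so all 5 points lie in one plane.

Yes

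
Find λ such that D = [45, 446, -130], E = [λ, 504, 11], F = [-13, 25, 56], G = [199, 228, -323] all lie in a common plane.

-53

Normal to plane DFG: n = (121801, 17450, 77478); plane equation n·P = 3191605.
Requiring n·E = 3191605: (121801)λ + (9647058) = 3191605.
So λ = -53.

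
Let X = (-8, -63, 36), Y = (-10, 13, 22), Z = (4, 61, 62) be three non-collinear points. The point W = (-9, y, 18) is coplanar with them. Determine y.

85

A normal to the plane is n = XY × XZ = (3712, -116, -1160).
W lies in the plane iff n · XW = 0.
This gives (-116)y + (9860) = 0, so y = 85.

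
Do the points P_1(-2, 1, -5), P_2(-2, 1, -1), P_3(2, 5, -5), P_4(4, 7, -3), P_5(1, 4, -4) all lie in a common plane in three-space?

Yes

The plane through P_1, P_2, P_3 has normal n = P_1P_2 × P_1P_3 = (-16, 16, 0) and equation n·P = 48.
Checking the remaining points: n·P_4 = 48, n·P_5 = 48.
All equal 48, so all 5 points lie in one plane.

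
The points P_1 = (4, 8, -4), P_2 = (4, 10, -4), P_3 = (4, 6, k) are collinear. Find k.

Direction P_1P_2 = (0, 2, 0). From the y-coordinate of P_3, the parameter along the line is τ = (6 − 8)/2 = -1.
Then k = (-4) + (-1)·(0) = -4.

-4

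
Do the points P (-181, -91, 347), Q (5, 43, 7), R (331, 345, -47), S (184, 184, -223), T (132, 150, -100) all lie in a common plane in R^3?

Yes

The plane through P, Q, R has normal n = PQ × PR = (95444, -100796, 12488) and equation n·X = -3769592.
Checking the remaining points: n·S = -3769592, n·T = -3769592.
All equal -3769592, so all 5 points lie in one plane.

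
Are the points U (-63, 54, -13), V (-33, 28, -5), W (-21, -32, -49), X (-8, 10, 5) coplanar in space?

A normal to the plane through U, V, W is n = UV × UW = (1624, 1416, -1488).
The plane has equation n·P = -6504. For X: n·X = -6272.
-6272 ≠ -6504, so X is off the plane.

No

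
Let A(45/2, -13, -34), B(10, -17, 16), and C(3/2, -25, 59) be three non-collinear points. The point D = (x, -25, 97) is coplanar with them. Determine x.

Coplanarity requires AB · (AC × AD) = 0.
AB = (-25/2, -4, 50), AC = (-21, -12, 93); the triple product is linear in x with coefficient 228 and constant term 2166.
Setting it to zero: x = -19/2.

-19/2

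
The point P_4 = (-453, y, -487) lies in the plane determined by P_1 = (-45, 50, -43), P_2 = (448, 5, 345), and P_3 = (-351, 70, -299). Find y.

A normal to the plane is n = P_1P_2 × P_1P_3 = (3760, 7480, -3910).
P_4 lies in the plane iff n · P_1P_4 = 0.
This gives (7480)y + (-172040) = 0, so y = 23.

23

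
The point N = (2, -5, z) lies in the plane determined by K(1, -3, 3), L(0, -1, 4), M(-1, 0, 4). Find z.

2

The plane through K, L, M has equation −1x − 1y + 1z = 5.
Substituting N: (1)z + (3) = 5, so z = 2.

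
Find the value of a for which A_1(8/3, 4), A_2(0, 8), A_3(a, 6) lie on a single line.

The three points are collinear iff det[A_1A_2; A_1A_3] = 0.
This determinant is linear in a: (-4)a + (16/3) = 0, so a = 4/3.

4/3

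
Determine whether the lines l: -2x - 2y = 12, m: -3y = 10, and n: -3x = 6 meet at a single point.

Intersecting l and m: solving the 2×2 system gives (x, y) = (-8/3, -10/3).
Substitute into n: (-3)(-8/3) + (0)(-10/3) = 8.
But n requires 6 ≠ 8, so the three lines have no common point.

No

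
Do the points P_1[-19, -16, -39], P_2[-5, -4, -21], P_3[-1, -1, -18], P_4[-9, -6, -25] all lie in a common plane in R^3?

No

The four points are coplanar iff the 3×3 determinant with rows P_1P_2, P_1P_3, P_1P_4 is zero.
Rows: (14, 12, 18), (18, 15, 21), (10, 10, 14).
Expanding along the first row: (14)(0) − (12)(42) + (18)(30) = 36.
Nonzero ⇒ not coplanar.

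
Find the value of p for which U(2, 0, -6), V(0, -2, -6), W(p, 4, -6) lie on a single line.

Direction UV = (-2, -2, 0). From the y-coordinate of W, the parameter along the line is τ = (4 − 0)/(-2) = -2.
Then p = 2 + (-2)·(-2) = 6.

6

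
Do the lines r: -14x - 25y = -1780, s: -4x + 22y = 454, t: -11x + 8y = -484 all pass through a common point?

No

Intersecting r and s: solving the 2×2 system gives (x, y) = (4635/68, 1123/34).
Substitute into t: (-11)(4635/68) + (8)(1123/34) = -33017/68.
But t requires -484 ≠ -33017/68, so the three lines have no common point.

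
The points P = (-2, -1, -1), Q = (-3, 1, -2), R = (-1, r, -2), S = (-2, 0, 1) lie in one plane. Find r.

Normal to plane PQS: n = (5, 2, -1); plane equation n·X = -11.
Requiring n·R = -11: (2)r + (-3) = -11.
So r = -4.

-4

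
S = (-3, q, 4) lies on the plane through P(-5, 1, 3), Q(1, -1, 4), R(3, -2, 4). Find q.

1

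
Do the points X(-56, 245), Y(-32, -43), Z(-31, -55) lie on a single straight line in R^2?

Yes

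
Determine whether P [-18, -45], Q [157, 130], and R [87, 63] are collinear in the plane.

PQ = (175, 175), PR = (105, 108).
If collinear, PR would be a scalar multiple of PQ. But (175)·(108) ≠ (175)·(105) (difference 525), so they are not parallel; the points are not collinear.

No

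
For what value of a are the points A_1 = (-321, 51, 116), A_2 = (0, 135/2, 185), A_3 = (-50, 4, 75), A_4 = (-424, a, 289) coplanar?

Coplanarity ⇔ det[A_1A_2; A_1A_3; A_1A_4] = 0.
Expanding, this is linear in a: (31860)a + (-5272830) = 0.
So a = 331/2.

331/2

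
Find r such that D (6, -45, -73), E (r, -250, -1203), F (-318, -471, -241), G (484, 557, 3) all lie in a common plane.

-19

Coplanarity ⇔ det[DE; DF; DG] = 0.
Expanding, this is linear in r: (68760)r + (1306440) = 0.
So r = -19.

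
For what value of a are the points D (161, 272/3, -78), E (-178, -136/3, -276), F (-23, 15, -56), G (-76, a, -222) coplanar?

-13/3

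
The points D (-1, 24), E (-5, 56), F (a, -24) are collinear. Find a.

5

The three points are collinear iff det[DE; DF] = 0.
This determinant is linear in a: (-32)a + (160) = 0, so a = 5.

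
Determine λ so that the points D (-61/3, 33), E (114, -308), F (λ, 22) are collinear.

-16

The three points are collinear iff det[DE; DF] = 0.
This determinant is linear in λ: (341)λ + (5456) = 0, so λ = -16.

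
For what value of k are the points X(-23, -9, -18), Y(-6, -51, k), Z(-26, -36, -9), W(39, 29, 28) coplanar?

18

Normal to plane XZW: n = (-1584, 696, 1560); plane equation n·P = 2088.
Requiring n·Y = 2088: (1560)k + (-25992) = 2088.
So k = 18.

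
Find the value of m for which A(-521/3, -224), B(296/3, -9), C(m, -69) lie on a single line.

68/3

The three points are collinear iff det[AB; AC] = 0.
This determinant is linear in m: (-215)m + (14620/3) = 0, so m = 68/3.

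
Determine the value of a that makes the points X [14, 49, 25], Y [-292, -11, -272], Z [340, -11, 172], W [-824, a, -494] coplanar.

Coplanarity ⇔ det[XY; XZ; XW] = 0.
Expanding, this is linear in a: (-51840)a + (5184000) = 0.
So a = 100.

100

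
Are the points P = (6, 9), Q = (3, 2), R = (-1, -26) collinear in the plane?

No

PQ = (-3, -7), PR = (-7, -35).
If collinear, PR would be a scalar multiple of PQ. But (-3)·(-35) ≠ (-7)·(-7) (difference 56), so they are not parallel; the points are not collinear.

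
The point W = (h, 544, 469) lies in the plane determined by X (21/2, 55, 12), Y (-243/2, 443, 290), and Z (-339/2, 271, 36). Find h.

Coplanarity requires XY · (XZ × XW) = 0.
XY = (-132, 388, 278), XZ = (-180, 216, 24); the triple product is linear in h with coefficient -50736 and constant term -3500784.
Setting it to zero: h = -69.

-69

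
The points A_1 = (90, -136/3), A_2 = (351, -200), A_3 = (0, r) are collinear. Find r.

The three points are collinear iff det[A_1A_2; A_1A_3] = 0.
This determinant is linear in r: (261)r + (-2088) = 0, so r = 8.

8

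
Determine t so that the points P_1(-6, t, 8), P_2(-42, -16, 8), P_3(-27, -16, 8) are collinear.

-16

Collinearity requires P_1P_2 × P_1P_3 = 0; each component is linear in t.
The z-component gives (15)t + (240) = 0, so t = -16.
The remaining components then also vanish.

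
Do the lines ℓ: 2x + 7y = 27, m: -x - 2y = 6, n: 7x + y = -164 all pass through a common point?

Intersecting ℓ and m: solving the 2×2 system gives (x, y) = (-32, 13).
Substitute into n: (7)(-32) + (1)(13) = -211.
But n requires -164 ≠ -211, so the three lines have no common point.

No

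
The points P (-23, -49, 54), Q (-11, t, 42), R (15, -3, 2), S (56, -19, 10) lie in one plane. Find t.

-39

Coplanarity ⇔ det[PQ; PR; PS] = 0.
Expanding, this is linear in t: (-2436)t + (-95004) = 0.
So t = -39.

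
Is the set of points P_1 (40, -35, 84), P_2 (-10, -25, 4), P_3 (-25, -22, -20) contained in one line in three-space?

Yes

P_1P_2 = (-50, 10, -80), P_1P_3 = (-65, 13, -104).
Each component of P_1P_3 is 13/10 times the corresponding component of P_1P_2, so P_1P_3 = 13/10·P_1P_2 and the points are collinear.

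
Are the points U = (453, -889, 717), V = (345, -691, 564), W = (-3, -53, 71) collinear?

UV = (-108, 198, -153), UW = (-456, 836, -646).
UV × UW = (0, 0, 0).
The cross product vanishes, so the three points are collinear.

Yes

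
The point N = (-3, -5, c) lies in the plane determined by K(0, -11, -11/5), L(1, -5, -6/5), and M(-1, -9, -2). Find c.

-8/5

Coplanarity requires KL · (KM × KN) = 0.
KL = (1, 6, 1), KM = (-1, 2, 1/5); the triple product is linear in c with coefficient 8 and constant term 64/5.
Setting it to zero: c = -8/5.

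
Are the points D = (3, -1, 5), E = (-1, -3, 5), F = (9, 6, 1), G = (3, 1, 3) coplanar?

Yes

The four points are coplanar iff the 3×3 determinant with rows DE, DF, DG is zero.
Rows: (-4, -2, 0), (6, 7, -4), (0, 2, -2).
Expanding along the first row: (-4)(-6) − (-2)(-12) + (0)(12) = 0.
Zero determinant ⇒ coplanar.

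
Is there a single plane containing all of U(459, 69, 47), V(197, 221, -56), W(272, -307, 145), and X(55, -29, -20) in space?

No

The four points are coplanar iff the 3×3 determinant with rows UV, UW, UX is zero.
Rows: (-262, 152, -103), (-187, -376, 98), (-404, -98, -67).
Expanding along the first row: (-262)(34796) − (152)(52121) + (-103)(-133578) = -3280410.
Nonzero ⇒ not coplanar.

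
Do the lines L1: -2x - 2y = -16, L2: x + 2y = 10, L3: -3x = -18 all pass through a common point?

Yes

Intersecting L1 and L2: solving the 2×2 system gives (x, y) = (6, 2).
Substitute into L3: (-3)(6) + (0)(2) = -18.
This equals -18, so (6, 2) lies on all three lines and they are concurrent.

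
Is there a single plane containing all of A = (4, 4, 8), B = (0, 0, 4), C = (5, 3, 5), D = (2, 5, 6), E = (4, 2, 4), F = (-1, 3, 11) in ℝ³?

The plane through A, B, C has normal n = AB × AC = (8, -16, 8) and equation n·P = 32.
Checking the remaining points: n·D = -16, n·E = 32, n·F = 32.
Since n·D = -16 ≠ 32, D is off the plane and the points are not all coplanar.

No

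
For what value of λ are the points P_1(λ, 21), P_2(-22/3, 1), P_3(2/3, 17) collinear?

The three points are collinear iff det[P_1P_2; P_1P_3] = 0.
This determinant is linear in λ: (-16)λ + (128/3) = 0, so λ = 8/3.

8/3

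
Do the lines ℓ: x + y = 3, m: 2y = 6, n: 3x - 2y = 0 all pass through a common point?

Lines aᵢx + bᵢy = cᵢ with pairwise distinct directions are concurrent exactly when det[aᵢ bᵢ cᵢ] = 0.
Here the determinant is 12.
Nonzero, so no common point exists.

No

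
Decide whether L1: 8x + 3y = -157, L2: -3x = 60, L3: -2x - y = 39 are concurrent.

Yes

Lines aᵢx + bᵢy = cᵢ with pairwise distinct directions are concurrent exactly when det[aᵢ bᵢ cᵢ] = 0.
Here the determinant is 0.
It vanishes, so the lines are concurrent at (-20, 1).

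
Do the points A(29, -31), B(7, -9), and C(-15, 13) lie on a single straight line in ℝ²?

Yes

AB = (-22, 22), AC = (-44, 44).
Checking proportionality: AC = 2·AB, so the vectors are parallel and the points are collinear.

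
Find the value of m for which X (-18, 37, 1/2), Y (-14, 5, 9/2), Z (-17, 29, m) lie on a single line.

3/2

Direction XY = (4, -32, 4). From the x-coordinate of Z, the parameter along the line is τ = (-17 − (-18))/4 = 1/4.
Then m = 1/2 + 1/4·(4) = 3/2.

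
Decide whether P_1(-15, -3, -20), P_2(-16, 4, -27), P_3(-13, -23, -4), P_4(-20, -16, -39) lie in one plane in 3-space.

The four points are coplanar iff the 3×3 determinant with rows P_1P_2, P_1P_3, P_1P_4 is zero.
Rows: (-1, 7, -7), (2, -20, 16), (-5, -13, -19).
Expanding along the first row: (-1)(588) − (7)(42) + (-7)(-126) = 0.
Zero determinant ⇒ coplanar.

Yes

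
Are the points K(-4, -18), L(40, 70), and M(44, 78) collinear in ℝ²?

Yes

KL = (44, 88), KM = (48, 96).
Twice the signed area of △KLM is (44)(96) − (88)(48) = 0.
The triangle is degenerate (zero area), so the points are collinear.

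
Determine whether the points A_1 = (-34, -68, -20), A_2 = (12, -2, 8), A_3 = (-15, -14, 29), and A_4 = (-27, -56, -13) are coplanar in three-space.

A normal to the plane through A_1, A_2, A_3 is n = A_1A_2 × A_1A_3 = (1722, -1722, 1230).
The plane has equation n·P = 33948. For A_4: n·A_4 = 33948.
Equal, so A_4 lies in the plane and all four are coplanar.

Yes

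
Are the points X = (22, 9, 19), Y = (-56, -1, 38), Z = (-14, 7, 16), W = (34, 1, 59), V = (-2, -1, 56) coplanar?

Yes

The plane through X, Y, Z has normal n = XY × XZ = (68, -918, -204) and equation n·P = -10642.
Checking the remaining points: n·W = -10642, n·V = -10642.
All equal -10642, so all 5 points lie in one plane.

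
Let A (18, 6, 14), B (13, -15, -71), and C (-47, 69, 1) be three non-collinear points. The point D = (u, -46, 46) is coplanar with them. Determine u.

Coplanarity requires AB · (AC × AD) = 0.
AB = (-5, -21, -85), AC = (-65, 63, -13); the triple product is linear in u with coefficient 5628 and constant term -438984.
Setting it to zero: u = 78.

78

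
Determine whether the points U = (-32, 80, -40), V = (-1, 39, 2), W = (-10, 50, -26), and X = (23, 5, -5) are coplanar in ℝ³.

Yes

A normal to the plane through U, V, W is n = UV × UW = (686, 490, -28).
The plane has equation n·P = 18368. For X: n·X = 18368.
Equal, so X lies in the plane and all four are coplanar.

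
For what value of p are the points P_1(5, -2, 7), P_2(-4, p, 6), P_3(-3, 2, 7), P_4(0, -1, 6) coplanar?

1

The points are coplanar iff P_1P_2 · (P_1P_3 × P_1P_4) = 0.
Expanding, this is linear in p: (-8)p + (8) = 0.
So p = 1.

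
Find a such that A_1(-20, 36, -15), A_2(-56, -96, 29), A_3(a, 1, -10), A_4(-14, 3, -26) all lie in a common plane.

Coplanarity ⇔ det[A_1A_2; A_1A_3; A_1A_4] = 0.
Expanding, this is linear in a: (-2904)a + (-72600) = 0.
So a = -25.

-25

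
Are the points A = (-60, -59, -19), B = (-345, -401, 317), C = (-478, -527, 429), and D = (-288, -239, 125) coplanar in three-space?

Yes

The four points are coplanar iff the 3×3 determinant with rows AB, AC, AD is zero.
Rows: (-285, -342, 336), (-418, -468, 448), (-228, -180, 144).
Expanding along the first row: (-285)(13248) − (-342)(41952) + (336)(-31464) = 0.
Zero determinant ⇒ coplanar.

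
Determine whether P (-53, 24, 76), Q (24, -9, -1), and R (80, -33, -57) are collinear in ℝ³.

PQ = (77, -33, -77), PR = (133, -57, -133).
PQ × PR = (0, 0, 0).
The cross product vanishes, so the three points are collinear.

Yes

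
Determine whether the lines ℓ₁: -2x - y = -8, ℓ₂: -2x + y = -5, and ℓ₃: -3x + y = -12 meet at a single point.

The three lines meet at one point iff the augmented coefficient matrix [aᵢ bᵢ cᵢ] has rank < 3, i.e. its determinant vanishes.
Here the determinant is 15.
Nonzero, so no common point exists.

No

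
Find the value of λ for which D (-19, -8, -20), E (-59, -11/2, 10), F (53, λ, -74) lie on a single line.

-25/2

Direction DE = (-40, 5/2, 30). From the x-coordinate of F, the parameter along the line is τ = (53 − (-19))/(-40) = -9/5.
Then λ = (-8) + (-9/5)·(5/2) = -25/2.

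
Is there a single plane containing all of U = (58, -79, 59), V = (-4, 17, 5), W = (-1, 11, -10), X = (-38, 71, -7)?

The four points are coplanar iff the 3×3 determinant with rows UV, UW, UX is zero.
Rows: (-62, 96, -54), (-59, 90, -69), (-96, 150, -66).
Expanding along the first row: (-62)(4410) − (96)(-2730) + (-54)(-210) = 0.
Zero determinant ⇒ coplanar.

Yes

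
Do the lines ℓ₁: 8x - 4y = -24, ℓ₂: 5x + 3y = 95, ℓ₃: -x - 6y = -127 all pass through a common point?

Intersecting ℓ₁ and ℓ₂: solving the 2×2 system gives (x, y) = (7, 20).
Substitute into ℓ₃: (-1)(7) + (-6)(20) = -127.
This equals -127, so (7, 20) lies on all three lines and they are concurrent.

Yes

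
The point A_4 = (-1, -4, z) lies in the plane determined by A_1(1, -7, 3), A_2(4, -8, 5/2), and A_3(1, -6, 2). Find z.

Coplanarity requires A_1A_2 · (A_1A_3 × A_1A_4) = 0.
A_1A_2 = (3, -1, -1/2), A_1A_3 = (0, 1, -1); the triple product is linear in z with coefficient 3 and constant term -3.
Setting it to zero: z = 1.

1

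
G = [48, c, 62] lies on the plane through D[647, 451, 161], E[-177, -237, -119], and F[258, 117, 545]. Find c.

-51

A normal to the plane is n = DE × DF = (-357712, 425336, 7584).
G lies in the plane iff n · DG = 0.
This gives (425336)c + (21692136) = 0, so c = -51.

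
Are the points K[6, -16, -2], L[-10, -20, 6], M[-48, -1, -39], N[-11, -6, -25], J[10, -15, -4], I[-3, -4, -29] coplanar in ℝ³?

No

The plane through K, L, M has normal n = KL × KM = (28, -1024, -456) and equation n·P = 17464.
Checking the remaining points: n·N = 17236, n·J = 17464, n·I = 17236.
Since n·N = 17236 ≠ 17464, N is off the plane and the points are not all coplanar.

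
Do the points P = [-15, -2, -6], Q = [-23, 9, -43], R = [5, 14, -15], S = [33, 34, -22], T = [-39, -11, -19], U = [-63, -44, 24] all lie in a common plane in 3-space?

The plane through P, Q, R has normal n = PQ × PR = (493, -812, -348) and equation n·X = -3683.
Checking the remaining points: n·S = -3683, n·T = -3683, n·U = -3683.
All equal -3683, so all 6 points lie in one plane.

Yes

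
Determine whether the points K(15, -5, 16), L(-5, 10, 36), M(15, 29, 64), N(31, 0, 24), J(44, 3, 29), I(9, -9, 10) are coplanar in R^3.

The plane through K, L, M has normal n = KL × KM = (40, 960, -680) and equation n·P = -15080.
Checking the remaining points: n·N = -15080, n·J = -15080, n·I = -15080.
All equal -15080, so all 6 points lie in one plane.

Yes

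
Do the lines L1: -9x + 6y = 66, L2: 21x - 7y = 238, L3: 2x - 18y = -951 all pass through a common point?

Intersecting L1 and L2: solving the 2×2 system gives (x, y) = (30, 56).
Substitute into L3: (2)(30) + (-18)(56) = -948.
But L3 requires -951 ≠ -948, so the three lines have no common point.

No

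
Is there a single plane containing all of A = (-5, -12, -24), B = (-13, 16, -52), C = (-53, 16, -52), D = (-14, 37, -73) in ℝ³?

A normal to the plane through A, B, C is n = AB × AC = (0, 1120, 1120).
The plane has equation n·P = -40320. For D: n·D = -40320.
Equal, so D lies in the plane and all four are coplanar.

Yes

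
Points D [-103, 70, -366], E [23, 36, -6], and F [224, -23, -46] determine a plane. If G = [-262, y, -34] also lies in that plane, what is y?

119

The plane through D, E, F has equation 22600x + 77400y − 600z = 3309800.
Substituting G: (77400)y + (-5900800) = 3309800, so y = 119.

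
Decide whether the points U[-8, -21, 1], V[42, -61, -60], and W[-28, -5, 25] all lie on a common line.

UV = (50, -40, -61), UW = (-20, 16, 24).
Comparing components 2 and 3: (-40)(24) − (-61)(16) = 16 ≠ 0, so UV and UW are not parallel and the points are not collinear.

No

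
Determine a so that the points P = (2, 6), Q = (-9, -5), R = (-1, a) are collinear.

Collinearity: (R − P) must be parallel to (Q − P) = (-11, -11).
Cross-multiplying the components: (a − 6)·(-11) = (-3)·(-11).
Solving gives a = 3.

3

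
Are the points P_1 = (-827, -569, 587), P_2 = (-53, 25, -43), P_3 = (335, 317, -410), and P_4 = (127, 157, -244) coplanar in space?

A normal to the plane through P_1, P_2, P_3 is n = P_1P_2 × P_1P_3 = (-34038, 39618, -4464).
The plane has equation n·P = 2986416. For P_4: n·P_4 = 2986416.
Equal, so P_4 lies in the plane and all four are coplanar.

Yes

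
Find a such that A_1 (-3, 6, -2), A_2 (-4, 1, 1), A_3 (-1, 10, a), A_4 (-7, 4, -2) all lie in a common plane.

Normal to plane A_1A_2A_4: n = (6, -12, -18); plane equation n·P = -54.
Requiring n·A_3 = -54: (-18)a + (-126) = -54.
So a = -4.

-4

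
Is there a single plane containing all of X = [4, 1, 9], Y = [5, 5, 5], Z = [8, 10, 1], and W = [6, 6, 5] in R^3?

No

With X as base: XY = (1, 4, -4), XZ = (4, 9, -8), XW = (2, 5, -4).
XZ × XW = (4, 0, 2).
XY · (XZ × XW) = -4.
Since -4 ≠ 0, the four points are not coplanar.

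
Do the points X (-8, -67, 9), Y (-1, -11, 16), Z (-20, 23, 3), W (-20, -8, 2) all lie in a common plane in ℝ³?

A normal to the plane through X, Y, Z is n = XY × XZ = (-966, -42, 1302).
The plane has equation n·P = 22260. For W: n·W = 22260.
Equal, so W lies in the plane and all four are coplanar.

Yes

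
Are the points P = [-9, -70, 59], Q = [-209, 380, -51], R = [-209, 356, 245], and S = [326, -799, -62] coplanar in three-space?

Yes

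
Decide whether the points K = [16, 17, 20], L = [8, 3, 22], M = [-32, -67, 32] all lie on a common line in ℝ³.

Yes

KL = (-8, -14, 2), KM = (-48, -84, 12).
KL × KM = (0, 0, 0).
The cross product vanishes, so the three points are collinear.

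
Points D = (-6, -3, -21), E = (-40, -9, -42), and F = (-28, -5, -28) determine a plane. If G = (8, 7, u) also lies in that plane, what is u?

A normal to the plane is n = DE × DF = (0, 224, -64).
G lies in the plane iff n · DG = 0.
This gives (-64)u + (896) = 0, so u = 14.

14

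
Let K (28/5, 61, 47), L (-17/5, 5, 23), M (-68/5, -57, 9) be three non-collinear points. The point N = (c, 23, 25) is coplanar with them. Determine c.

A normal to the plane is n = KL × KM = (-704, 594/5, -66/5).
N lies in the plane iff n · KN = 0.
This gives (-704)c + (-1408/5) = 0, so c = -2/5.

-2/5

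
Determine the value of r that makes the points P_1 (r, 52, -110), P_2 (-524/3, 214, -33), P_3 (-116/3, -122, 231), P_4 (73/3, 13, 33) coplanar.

Coplanarity ⇔ det[P_1P_2; P_1P_3; P_1P_4] = 0.
Expanding, this is linear in r: (-30888)r + (4705272) = 0.
So r = 457/3.

457/3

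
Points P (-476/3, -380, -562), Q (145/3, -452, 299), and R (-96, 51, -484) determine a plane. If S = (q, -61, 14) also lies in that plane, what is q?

The plane through P, Q, R has equation −376707x + 37810y + 93729z = -7272654.
Substituting S: (-376707)q + (-994204) = -7272654, so q = 50/3.

50/3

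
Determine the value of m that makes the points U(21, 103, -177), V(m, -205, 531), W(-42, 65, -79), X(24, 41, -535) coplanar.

Coplanarity ⇔ det[UV; UW; UX] = 0.
Expanding, this is linear in m: (19680)m + (9288960) = 0.
So m = -472.

-472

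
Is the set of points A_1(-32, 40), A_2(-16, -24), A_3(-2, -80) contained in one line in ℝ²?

A_1A_2 = (16, -64), A_1A_3 = (30, -120).
Twice the signed area of △A_1A_2A_3 is (16)(-120) − (-64)(30) = 0.
The triangle is degenerate (zero area), so the points are collinear.

Yes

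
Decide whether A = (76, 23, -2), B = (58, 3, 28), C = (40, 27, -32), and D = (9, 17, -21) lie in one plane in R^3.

No

The four points are coplanar iff the 3×3 determinant with rows AB, AC, AD is zero.
Rows: (-18, -20, 30), (-36, 4, -30), (-67, -6, -19).
Expanding along the first row: (-18)(-256) − (-20)(-1326) + (30)(484) = -7392.
Nonzero ⇒ not coplanar.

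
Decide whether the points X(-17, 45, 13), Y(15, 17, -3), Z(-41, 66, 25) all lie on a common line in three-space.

Yes

XY = (32, -28, -16), XZ = (-24, 21, 12).
XY × XZ = (0, 0, 0).
The cross product vanishes, so the three points are collinear.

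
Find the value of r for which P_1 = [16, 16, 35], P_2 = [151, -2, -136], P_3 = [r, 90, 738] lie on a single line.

-539

Direction P_1P_2 = (135, -18, -171). From the y-coordinate of P_3, the parameter along the line is τ = (90 − 16)/(-18) = -37/9.
Then r = 16 + (-37/9)·(135) = -539.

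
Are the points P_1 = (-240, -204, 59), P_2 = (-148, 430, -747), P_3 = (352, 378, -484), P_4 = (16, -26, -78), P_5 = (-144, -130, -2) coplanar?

Yes

The plane through P_1, P_2, P_3 has normal n = P_1P_2 × P_1P_3 = (124830, -427196, -321784) and equation n·P = 38203528.
Checking the remaining points: n·P_4 = 38203528, n·P_5 = 38203528.
All equal 38203528, so all 5 points lie in one plane.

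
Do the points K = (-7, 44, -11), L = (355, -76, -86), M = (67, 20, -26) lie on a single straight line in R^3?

KL = (362, -120, -75), KM = (74, -24, -15).
Comparing components 3 and 1: (-75)(74) − (362)(-15) = -120 ≠ 0, so KL and KM are not parallel and the points are not collinear.

No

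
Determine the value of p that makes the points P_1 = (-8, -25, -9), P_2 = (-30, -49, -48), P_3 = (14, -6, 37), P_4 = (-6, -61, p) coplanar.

48

Coplanarity ⇔ det[P_1P_2; P_1P_3; P_1P_4] = 0.
Expanding, this is linear in p: (110)p + (-5280) = 0.
So p = 48.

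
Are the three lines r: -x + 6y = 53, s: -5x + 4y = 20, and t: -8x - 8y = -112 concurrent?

No

Intersecting r and s: solving the 2×2 system gives (x, y) = (46/13, 245/26).
Substitute into t: (-8)(46/13) + (-8)(245/26) = -1348/13.
But t requires -112 ≠ -1348/13, so the three lines have no common point.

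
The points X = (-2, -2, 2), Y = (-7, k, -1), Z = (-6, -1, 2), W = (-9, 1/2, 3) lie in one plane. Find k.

-3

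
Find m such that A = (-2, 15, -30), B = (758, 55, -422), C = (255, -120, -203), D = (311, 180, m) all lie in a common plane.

-151

The points are coplanar iff AB · (AC × AD) = 0.
Expanding, this is linear in m: (-112880)m + (-17044880) = 0.
So m = -151.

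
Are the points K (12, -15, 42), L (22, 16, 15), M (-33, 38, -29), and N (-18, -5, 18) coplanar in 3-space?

The four points are coplanar iff the 3×3 determinant with rows KL, KM, KN is zero.
Rows: (10, 31, -27), (-45, 53, -71), (-30, 10, -24).
Expanding along the first row: (10)(-562) − (31)(-1050) + (-27)(1140) = -3850.
Nonzero ⇒ not coplanar.

No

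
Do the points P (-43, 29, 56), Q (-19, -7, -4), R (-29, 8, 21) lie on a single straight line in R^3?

Yes

PQ = (24, -36, -60), PR = (14, -21, -35).
PQ × PR = (0, 0, 0).
The cross product vanishes, so the three points are collinear.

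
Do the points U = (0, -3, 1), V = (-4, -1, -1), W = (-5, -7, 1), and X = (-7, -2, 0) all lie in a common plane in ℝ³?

The four points are coplanar iff the 3×3 determinant with rows UV, UW, UX is zero.
Rows: (-4, 2, -2), (-5, -4, 0), (-7, 1, -1).
Expanding along the first row: (-4)(4) − (2)(5) + (-2)(-33) = 40.
Nonzero ⇒ not coplanar.

No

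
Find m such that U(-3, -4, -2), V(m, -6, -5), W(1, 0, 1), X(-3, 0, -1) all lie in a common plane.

Coplanarity ⇔ det[UV; UW; UX] = 0.
Expanding, this is linear in m: (-8)m + (-64) = 0.
So m = -8.

-8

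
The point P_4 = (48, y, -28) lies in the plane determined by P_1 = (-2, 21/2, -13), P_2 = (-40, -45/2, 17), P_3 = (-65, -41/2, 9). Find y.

The plane through P_1, P_2, P_3 has equation 204x − 1054y − 901z = 238.
Substituting P_4: (-1054)y + (35020) = 238, so y = 33.

33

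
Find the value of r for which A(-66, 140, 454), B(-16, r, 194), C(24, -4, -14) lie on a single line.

60

Direction AC = (90, -144, -468). From the x-coordinate of B, the parameter along the line is τ = (-16 − (-66))/90 = 5/9.
Then r = 140 + 5/9·(-144) = 60.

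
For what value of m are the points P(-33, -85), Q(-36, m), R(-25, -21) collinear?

Collinearity: (Q − P) must be parallel to (R − P) = (8, 64).
Cross-multiplying the components: (m − (-85))·(8) = (-3)·(64).
Solving gives m = -109.

-109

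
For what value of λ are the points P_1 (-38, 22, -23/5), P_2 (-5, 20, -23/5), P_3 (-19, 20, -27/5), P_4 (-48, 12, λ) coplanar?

The points are coplanar iff P_1P_2 · (P_1P_3 × P_1P_4) = 0.
Expanding, this is linear in λ: (-28)λ + (-2044/5) = 0.
So λ = -73/5.

-73/5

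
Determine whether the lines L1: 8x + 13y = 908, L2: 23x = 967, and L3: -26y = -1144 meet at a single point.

No

The three lines meet at one point iff the augmented coefficient matrix [aᵢ bᵢ cᵢ] has rank < 3, i.e. its determinant vanishes.
Here the determinant is 208.
Nonzero, so no common point exists.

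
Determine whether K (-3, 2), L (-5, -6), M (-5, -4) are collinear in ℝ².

KL = (-2, -8), KM = (-2, -6).
If collinear, KM would be a scalar multiple of KL. But (-2)·(-6) ≠ (-8)·(-2) (difference -4), so they are not parallel; the points are not collinear.

No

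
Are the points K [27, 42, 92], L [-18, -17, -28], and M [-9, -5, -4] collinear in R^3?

KL = (-45, -59, -120), KM = (-36, -47, -96).
KL × KM = (24, 0, -9).
The cross product is nonzero, so the points do not lie on one line.

No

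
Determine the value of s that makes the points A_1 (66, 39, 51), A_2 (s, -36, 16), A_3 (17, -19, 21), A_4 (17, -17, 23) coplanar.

Coplanarity ⇔ det[A_1A_2; A_1A_3; A_1A_4] = 0.
Expanding, this is linear in s: (-56)s + (-224) = 0.
So s = -4.

-4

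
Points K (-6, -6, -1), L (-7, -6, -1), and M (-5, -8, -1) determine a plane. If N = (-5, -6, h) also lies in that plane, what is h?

-1

Coplanarity requires KL · (KM × KN) = 0.
KL = (-1, 0, 0), KM = (1, -2, 0); the triple product is linear in h with coefficient 2 and constant term 2.
Setting it to zero: h = -1.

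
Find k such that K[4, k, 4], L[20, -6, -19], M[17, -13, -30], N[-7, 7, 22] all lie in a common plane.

1

The points are coplanar iff KL · (KM × KN) = 0.
Expanding, this is linear in k: (-420)k + (420) = 0.
So k = 1.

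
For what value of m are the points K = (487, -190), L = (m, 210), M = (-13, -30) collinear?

-763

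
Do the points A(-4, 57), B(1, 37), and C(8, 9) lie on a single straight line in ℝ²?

AB = (5, -20), AC = (12, -48).
Checking proportionality: AC = 12/5·AB, so the vectors are parallel and the points are collinear.

Yes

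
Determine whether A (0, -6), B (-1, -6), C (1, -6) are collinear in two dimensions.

AB = (-1, 0), AC = (1, 0).
Checking proportionality: AC = -1·AB, so the vectors are parallel and the points are collinear.

Yes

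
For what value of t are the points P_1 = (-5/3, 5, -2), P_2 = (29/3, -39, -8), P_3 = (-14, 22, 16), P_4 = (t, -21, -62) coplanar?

101/3

Coplanarity ⇔ det[P_1P_2; P_1P_3; P_1P_4] = 0.
Expanding, this is linear in t: (-690)t + (23230) = 0.
So t = 101/3.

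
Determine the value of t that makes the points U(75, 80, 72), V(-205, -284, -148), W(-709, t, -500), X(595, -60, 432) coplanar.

-200

The points are coplanar iff UV · (UW × UX) = 0.
Expanding, this is linear in t: (13600)t + (2720000) = 0.
So t = -200.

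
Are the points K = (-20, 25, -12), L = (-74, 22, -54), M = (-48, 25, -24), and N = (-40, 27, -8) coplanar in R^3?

The four points are coplanar iff the 3×3 determinant with rows KL, KM, KN is zero.
Rows: (-54, -3, -42), (-28, 0, -12), (-20, 2, 4).
Expanding along the first row: (-54)(24) − (-3)(-352) + (-42)(-56) = 0.
Zero determinant ⇒ coplanar.

Yes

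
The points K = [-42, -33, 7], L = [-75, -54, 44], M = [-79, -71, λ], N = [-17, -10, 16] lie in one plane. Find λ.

-27

Normal to plane KLN: n = (-1040, 1222, -234); plane equation n·P = 1716.
Requiring n·M = 1716: (-234)λ + (-4602) = 1716.
So λ = -27.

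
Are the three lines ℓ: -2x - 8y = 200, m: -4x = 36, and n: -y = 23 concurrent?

Lines aᵢx + bᵢy = cᵢ with pairwise distinct directions are concurrent exactly when det[aᵢ bᵢ cᵢ] = 0.
Here the determinant is -8.
Nonzero, so no common point exists.

No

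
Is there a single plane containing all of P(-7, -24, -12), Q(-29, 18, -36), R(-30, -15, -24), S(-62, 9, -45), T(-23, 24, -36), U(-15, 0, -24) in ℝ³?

The plane through P, Q, R has normal n = PQ × PR = (-288, 288, 768) and equation n·X = -14112.
Checking the remaining points: n·S = -14112, n·T = -14112, n·U = -14112.
All equal -14112, so all 6 points lie in one plane.

Yes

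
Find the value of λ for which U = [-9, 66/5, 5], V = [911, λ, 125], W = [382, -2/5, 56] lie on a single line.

Collinearity requires UV × UW = 0; each component is linear in λ.
The x-component gives (51)λ + (4794/5) = 0, so λ = -94/5.
The remaining components then also vanish.

-94/5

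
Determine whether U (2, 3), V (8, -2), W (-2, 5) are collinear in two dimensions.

No

UV = (6, -5), UW = (-4, 2).
Twice the signed area of △UVW is (6)(2) − (-5)(-4) = -8.
The area is nonzero, so the three points are not collinear.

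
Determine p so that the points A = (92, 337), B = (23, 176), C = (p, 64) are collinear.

-25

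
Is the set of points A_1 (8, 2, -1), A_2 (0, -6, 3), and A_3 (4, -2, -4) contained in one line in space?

No

A_1A_2 = (-8, -8, 4), A_1A_3 = (-4, -4, -3).
Comparing components 2 and 3: (-8)(-3) − (4)(-4) = 40 ≠ 0, so A_1A_2 and A_1A_3 are not parallel and the points are not collinear.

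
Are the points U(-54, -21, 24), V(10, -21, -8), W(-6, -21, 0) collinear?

UV = (64, 0, -32), UW = (48, 0, -24).
UV × UW = (0, 0, 0).
The cross product vanishes, so the three points are collinear.

Yes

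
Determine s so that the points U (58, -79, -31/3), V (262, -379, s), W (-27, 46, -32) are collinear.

Direction UW = (-85, 125, -65/3). From the x-coordinate of V, the parameter along the line is τ = (262 − 58)/(-85) = -12/5.
Then s = (-31/3) + (-12/5)·(-65/3) = 125/3.

125/3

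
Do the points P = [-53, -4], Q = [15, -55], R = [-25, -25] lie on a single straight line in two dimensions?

PQ = (68, -51), PR = (28, -21).
Checking proportionality: PR = 7/17·PQ, so the vectors are parallel and the points are collinear.

Yes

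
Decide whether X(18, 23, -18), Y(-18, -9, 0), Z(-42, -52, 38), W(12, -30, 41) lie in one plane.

No

With X as base: XY = (-36, -32, 18), XZ = (-60, -75, 56), XW = (-6, -53, 59).
XZ × XW = (-1457, 3204, 2730).
XY · (XZ × XW) = -936.
Since -936 ≠ 0, the four points are not coplanar.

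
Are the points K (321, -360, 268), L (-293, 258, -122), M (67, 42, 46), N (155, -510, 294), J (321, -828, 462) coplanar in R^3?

Yes

The plane through K, L, M has normal n = KL × KM = (19584, -37248, -89856) and equation n·P = -4385664.
Checking the remaining points: n·N = -4385664, n·J = -4385664.
All equal -4385664, so all 5 points lie in one plane.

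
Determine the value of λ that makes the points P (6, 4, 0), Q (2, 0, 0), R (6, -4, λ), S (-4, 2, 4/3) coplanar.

-4/3

The points are coplanar iff PQ · (PR × PS) = 0.
Expanding, this is linear in λ: (32)λ + (128/3) = 0.
So λ = -4/3.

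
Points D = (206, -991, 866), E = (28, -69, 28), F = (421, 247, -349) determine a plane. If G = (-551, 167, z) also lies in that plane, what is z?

A normal to the plane is n = DE × DF = (-82786, -396440, -418594).
G lies in the plane iff n · DG = 0.
This gives (-418594)z + (-33906114) = 0, so z = -81.

-81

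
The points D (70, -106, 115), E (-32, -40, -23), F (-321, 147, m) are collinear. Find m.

-414

Collinearity requires DE × DF = 0; each component is linear in m.
The x-component gives (66)m + (27324) = 0, so m = -414.
The remaining components then also vanish.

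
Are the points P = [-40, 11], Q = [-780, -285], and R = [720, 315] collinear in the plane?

PQ = (-740, -296), PR = (760, 304).
det[PQ; PR] = (-740)(304) − (-296)(760) = 0.
The determinant is zero, so the points are collinear.

Yes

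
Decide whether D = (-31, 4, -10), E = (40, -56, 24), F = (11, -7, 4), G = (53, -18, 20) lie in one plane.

With D as base: DE = (71, -60, 34), DF = (42, -11, 14), DG = (84, -22, 30).
DF × DG = (-22, -84, 0).
DE · (DF × DG) = 3478.
Since 3478 ≠ 0, the four points are not coplanar.

No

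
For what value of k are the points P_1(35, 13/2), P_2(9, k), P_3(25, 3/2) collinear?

Collinearity: (P_2 − P_1) must be parallel to (P_3 − P_1) = (-10, -5).
Cross-multiplying the components: (k − 13/2)·(-10) = (-26)·(-5).
Solving gives k = -13/2.

-13/2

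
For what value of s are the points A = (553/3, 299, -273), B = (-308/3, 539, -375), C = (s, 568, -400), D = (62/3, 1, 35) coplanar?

Coplanarity ⇔ det[AB; AC; AD] = 0.
Expanding, this is linear in s: (-43524)s + (-4395924) = 0.
So s = -101.

-101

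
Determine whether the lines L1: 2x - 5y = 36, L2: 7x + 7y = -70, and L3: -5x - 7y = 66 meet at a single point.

Yes

The three lines meet at one point iff the augmented coefficient matrix [aᵢ bᵢ cᵢ] has rank < 3, i.e. its determinant vanishes.
Here the determinant is 0.
It vanishes, so the lines are concurrent at (-2, -8).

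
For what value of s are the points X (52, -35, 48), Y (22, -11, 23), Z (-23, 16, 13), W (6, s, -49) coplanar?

Normal to plane XYZ: n = (435, 825, 270); plane equation n·P = 6705.
Requiring n·W = 6705: (825)s + (-10620) = 6705.
So s = 21.

21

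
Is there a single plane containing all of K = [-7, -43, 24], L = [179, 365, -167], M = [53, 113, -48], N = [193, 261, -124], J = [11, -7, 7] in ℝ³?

The plane through K, L, M has normal n = KL × KM = (420, 1932, 4536) and equation n·P = 22848.
Checking the remaining points: n·N = 22848, n·J = 22848.
All equal 22848, so all 5 points lie in one plane.

Yes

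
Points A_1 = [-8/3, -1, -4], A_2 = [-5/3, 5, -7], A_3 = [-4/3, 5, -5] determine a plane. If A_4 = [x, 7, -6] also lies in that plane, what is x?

Coplanarity requires A_1A_2 · (A_1A_3 × A_1A_4) = 0.
A_1A_2 = (1, 6, -3), A_1A_3 = (4/3, 6, -1); the triple product is linear in x with coefficient 12 and constant term 12.
Setting it to zero: x = -1.

-1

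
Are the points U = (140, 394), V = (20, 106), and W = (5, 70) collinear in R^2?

Yes

UV = (-120, -288), UW = (-135, -324).
Checking proportionality: UW = 9/8·UV, so the vectors are parallel and the points are collinear.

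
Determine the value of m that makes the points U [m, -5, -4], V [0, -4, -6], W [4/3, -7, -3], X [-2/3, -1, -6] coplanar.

2/3

Coplanarity ⇔ det[UV; UW; UX] = 0.
Expanding, this is linear in m: (9)m + (-6) = 0.
So m = 2/3.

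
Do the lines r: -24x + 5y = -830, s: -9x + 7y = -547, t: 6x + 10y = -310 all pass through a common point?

Yes

Intersecting r and s: solving the 2×2 system gives (x, y) = (25, -46).
Substitute into t: (6)(25) + (10)(-46) = -310.
This equals -310, so (25, -46) lies on all three lines and they are concurrent.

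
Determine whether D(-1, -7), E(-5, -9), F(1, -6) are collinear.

DE = (-4, -2), DF = (2, 1).
det[DE; DF] = (-4)(1) − (-2)(2) = 0.
The determinant is zero, so the points are collinear.

Yes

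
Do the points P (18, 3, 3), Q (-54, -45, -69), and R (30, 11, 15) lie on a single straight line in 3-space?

PQ = (-72, -48, -72), PR = (12, 8, 12).
PQ × PR = (0, 0, 0).
The cross product vanishes, so the three points are collinear.

Yes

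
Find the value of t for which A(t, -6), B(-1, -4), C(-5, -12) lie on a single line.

-2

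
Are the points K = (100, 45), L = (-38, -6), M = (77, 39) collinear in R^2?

No

KL = (-138, -51), KM = (-23, -6).
det[KL; KM] = (-138)(-6) − (-51)(-23) = -345.
The determinant is nonzero, so they are not collinear.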